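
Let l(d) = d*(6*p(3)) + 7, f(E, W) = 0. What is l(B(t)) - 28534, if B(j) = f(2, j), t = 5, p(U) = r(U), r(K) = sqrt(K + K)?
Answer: -28527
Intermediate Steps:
r(K) = sqrt(2)*sqrt(K) (r(K) = sqrt(2*K) = sqrt(2)*sqrt(K))
p(U) = sqrt(2)*sqrt(U)
B(j) = 0
l(d) = 7 + 6*d*sqrt(6) (l(d) = d*(6*(sqrt(2)*sqrt(3))) + 7 = d*(6*sqrt(6)) + 7 = 6*d*sqrt(6) + 7 = 7 + 6*d*sqrt(6))
l(B(t)) - 28534 = (7 + 6*0*sqrt(6)) - 28534 = (7 + 0) - 28534 = 7 - 28534 = -28527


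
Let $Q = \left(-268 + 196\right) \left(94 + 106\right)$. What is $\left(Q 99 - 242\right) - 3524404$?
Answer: $-4950246$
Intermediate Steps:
$Q = -14400$ ($Q = \left(-72\right) 200 = -14400$)
$\left(Q 99 - 242\right) - 3524404 = \left(\left(-14400\right) 99 - 242\right) - 3524404 = \left(-1425600 - 242\right) - 3524404 = -1425842 - 3524404 = -4950246$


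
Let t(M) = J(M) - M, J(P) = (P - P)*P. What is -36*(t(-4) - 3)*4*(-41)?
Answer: 5904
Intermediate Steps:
J(P) = 0 (J(P) = 0*P = 0)
t(M) = -M (t(M) = 0 - M = -M)
-36*(t(-4) - 3)*4*(-41) = -36*(-1*(-4) - 3)*4*(-41) = -36*(4 - 3)*4*(-41) = -36*4*(-41) = -144*(-41) = 5904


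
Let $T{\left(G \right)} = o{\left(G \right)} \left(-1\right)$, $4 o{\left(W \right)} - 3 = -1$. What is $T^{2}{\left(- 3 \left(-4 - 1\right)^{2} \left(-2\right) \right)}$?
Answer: $\frac{1}{4} \approx 0.25$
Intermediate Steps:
$o{\left(W \right)} = \frac{1}{2}$ ($o{\left(W \right)} = \frac{3}{4} + \frac{1}{4} \left(-1\right) = \frac{3}{4} - \frac{1}{4} = \frac{1}{2}$)
$T{\left(G \right)} = - \frac{1}{2}$ ($T{\left(G \right)} = \frac{1}{2} \left(-1\right) = - \frac{1}{2}$)
$T^{2}{\left(- 3 \left(-4 - 1\right)^{2} \left(-2\right) \right)} = \left(- \frac{1}{2}\right)^{2} = \frac{1}{4}$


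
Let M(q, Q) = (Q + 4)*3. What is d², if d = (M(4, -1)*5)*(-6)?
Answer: 72900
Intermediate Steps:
M(q, Q) = 12 + 3*Q (M(q, Q) = (4 + Q)*3 = 12 + 3*Q)
d = -270 (d = ((12 + 3*(-1))*5)*(-6) = ((12 - 3)*5)*(-6) = (9*5)*(-6) = 45*(-6) = -270)
d² = (-270)² = 72900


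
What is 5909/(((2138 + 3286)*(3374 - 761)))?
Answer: 5909/14172912 ≈ 0.00041692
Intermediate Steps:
5909/(((2138 + 3286)*(3374 - 761))) = 5909/((5424*2613)) = 5909/14172912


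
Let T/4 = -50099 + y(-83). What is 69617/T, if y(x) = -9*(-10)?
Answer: -1619/4652 ≈ -0.34802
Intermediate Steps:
y(x) = 90
T = -200036 (T = 4*(-50099 + 90) = 4*(-50009) = -200036)
69617/T = 69617/(-200036) = 69617*(-1/200036) = -1619/4652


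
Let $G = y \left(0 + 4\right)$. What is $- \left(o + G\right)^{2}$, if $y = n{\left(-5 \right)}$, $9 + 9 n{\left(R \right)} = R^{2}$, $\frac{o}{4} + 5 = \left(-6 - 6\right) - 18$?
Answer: $- \frac{1430416}{81} \approx -17659.0$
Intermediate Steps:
$o = -140$ ($o = -20 + 4 \left(\left(-6 - 6\right) - 18\right) = -20 + 4 \left(-12 - 18\right) = -20 + 4 \left(-30\right) = -20 - 120 = -140$)
$n{\left(R \right)} = -1 + \frac{R^{2}}{9}$
$y = \frac{16}{9}$ ($y = -1 + \frac{\left(-5\right)^{2}}{9} = -1 + \frac{1}{9} \cdot 25 = -1 + \frac{25}{9} = \frac{16}{9} \approx 1.7778$)
$G = \frac{64}{9}$ ($G = \frac{16 \left(0 + 4\right)}{9} = \frac{16}{9} \cdot 4 = \frac{64}{9} \approx 7.1111$)
$- \left(o + G\right)^{2} = - \left(-140 + \frac{64}{9}\right)^{2} = - \left(- \frac{1196}{9}\right)^{2} = \left(-1\right) \frac{1430416}{81} = - \frac{1430416}{81}$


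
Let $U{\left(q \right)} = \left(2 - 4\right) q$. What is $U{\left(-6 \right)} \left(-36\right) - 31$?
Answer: $-463$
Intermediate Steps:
$U{\left(q \right)} = - 2 q$
$U{\left(-6 \right)} \left(-36\right) - 31 = \left(-2\right) \left(-6\right) \left(-36\right) - 31 = 12 \left(-36\right) - 31 = -432 - 31 = -463$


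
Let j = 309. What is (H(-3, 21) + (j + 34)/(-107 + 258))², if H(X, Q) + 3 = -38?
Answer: 34199104/22801 ≈ 1499.9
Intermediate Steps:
H(X, Q) = -41 (H(X, Q) = -3 - 38 = -41)
(H(-3, 21) + (j + 34)/(-107 + 258))² = (-41 + (309 + 34)/(-107 + 258))² = (-41 + 343/151)² = (-5848/151)² = 34199104/22801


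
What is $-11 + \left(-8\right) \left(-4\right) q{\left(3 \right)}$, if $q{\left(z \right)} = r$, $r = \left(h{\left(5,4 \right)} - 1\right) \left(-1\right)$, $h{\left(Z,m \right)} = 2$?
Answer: $-43$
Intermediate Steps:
$r = -1$ ($r = \left(2 - 1\right) \left(-1\right) = 1 \left(-1\right) = -1$)
$q{\left(z \right)} = -1$
$-11 + \left(-8\right) \left(-4\right) q{\left(3 \right)} = -11 + \left(-8\right) \left(-4\right) \left(-1\right) = -11 + 32 \left(-1\right) = -11 - 32 = -43$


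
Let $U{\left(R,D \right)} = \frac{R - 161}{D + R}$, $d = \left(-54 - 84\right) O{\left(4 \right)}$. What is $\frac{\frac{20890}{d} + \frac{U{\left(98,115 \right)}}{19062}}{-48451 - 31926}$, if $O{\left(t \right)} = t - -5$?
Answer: $\frac{523566553}{2501995028742} \approx 0.00020926$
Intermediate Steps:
$O{\left(t \right)} = 5 + t$ ($O{\left(t \right)} = t + 5 = 5 + t$)
$d = -1242$ ($d = \left(-54 - 84\right) \left(5 + 4\right) = \left(-138\right) 9 = -1242$)
$U{\left(R,D \right)} = \frac{-161 + R}{D + R}$
$\frac{\frac{20890}{d} + \frac{U{\left(98,115 \right)}}{19062}}{-48451 - 31926} = \frac{\frac{20890}{-1242} + \frac{\frac{1}{115 + 98} \left(-161 + 98\right)}{19062}}{-48451 - 31926} = \frac{20890 \left(- \frac{1}{1242}\right) + \frac{1}{213} \left(-63\right) \frac{1}{19062}}{-80377} = \left(- \frac{10445}{621} + \frac{1}{213} \left(-63\right) \frac{1}{19062}\right) \left(- \frac{1}{80377}\right) = \left(- \frac{10445}{621} - \frac{7}{451134}\right) \left(- \frac{1}{80377}\right) = \left(- \frac{523566553}{31128246}\right) \left(- \frac{1}{80377}\right) = \frac{523566553}{2501995028742}$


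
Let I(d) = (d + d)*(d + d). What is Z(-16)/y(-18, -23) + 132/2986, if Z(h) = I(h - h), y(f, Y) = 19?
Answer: 66/1493 ≈ 0.044206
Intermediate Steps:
I(d) = 4*d**2 (I(d) = (2*d)*(2*d) = 4*d**2)
Z(h) = 0 (Z(h) = 4*(h - h)**2 = 4*0**2 = 4*0 = 0)
Z(-16)/y(-18, -23) + 132/2986 = 0/19 + 132/2986 = 0*(1/19) + 132*(1/2986) = 0 + 66/1493 = 66/1493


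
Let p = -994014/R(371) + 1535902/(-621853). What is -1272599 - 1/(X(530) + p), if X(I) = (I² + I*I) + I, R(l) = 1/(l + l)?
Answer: -583236208258933284371/458303211191376 ≈ -1.2726e+6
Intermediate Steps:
R(l) = 1/(2*l)
p = -458652897788866/621853 (p = -994014/((½)/371) + 1535902/(-621853) = -994014/((½)*(1/371)) + 1535902*(-1/621853) = -994014/1/742 - 1535902/621853 = -994014*742 - 1535902/621853 = -737558388 - 1535902/621853 = -458652897788866/621853 ≈ -7.3756e+8)
X(I) = I + 2*I² (X(I) = (I² + I²) + I = 2*I² + I = I + 2*I²)
-1272599 - 1/(X(530) + p) = -1272599 - 1/(530*(1 + 2*530) - 458652897788866/621853) = -1272599 - 1/(530*(1 + 1060) - 458652897788866/621853) = -1272599 - 1/(530*1061 - 458652897788866/621853) = -1272599 - 1/(562330 - 458652897788866/621853) = -1272599 - 1/(-458303211191376/621853) = -1272599 - 1*(-621853/458303211191376) = -1272599 + 621853/458303211191376 = -583236208258933284371/458303211191376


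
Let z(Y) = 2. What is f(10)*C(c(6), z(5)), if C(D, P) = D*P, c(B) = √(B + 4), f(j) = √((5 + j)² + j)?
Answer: 10*√94 ≈ 96.954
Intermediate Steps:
f(j) = √(j + (5 + j)²)
c(B) = √(4 + B)
f(10)*C(c(6), z(5)) = √(10 + (5 + 10)²)*(√(4 + 6)*2) = √(10 + 15²)*(√10*2) = √(10 + 225)*(2*√10) = √235*(2*√10) = 10*√94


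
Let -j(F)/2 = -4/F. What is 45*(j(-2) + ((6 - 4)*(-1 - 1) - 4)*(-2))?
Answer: 540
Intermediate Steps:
j(F) = 8/F (j(F) = -(-8)/F = 8/F)
45*(j(-2) + ((6 - 4)*(-1 - 1) - 4)*(-2)) = 45*(8/(-2) + ((6 - 4)*(-1 - 1) - 4)*(-2)) = 45*(8*(-1/2) + (2*(-2) - 4)*(-2)) = 45*(-4 + (-4 - 4)*(-2)) = 45*(-4 - 8*(-2)) = 45*(-4 + 16) = 45*12 = 540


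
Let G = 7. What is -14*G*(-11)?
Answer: 1078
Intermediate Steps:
-14*G*(-11) = -14*7*(-11) = -98*(-11) = 1078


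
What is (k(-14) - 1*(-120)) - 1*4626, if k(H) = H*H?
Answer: -4310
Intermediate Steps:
k(H) = H**2
(k(-14) - 1*(-120)) - 1*4626 = ((-14)**2 - 1*(-120)) - 1*4626 = (196 + 120) - 4626 = 316 - 4626 = -4310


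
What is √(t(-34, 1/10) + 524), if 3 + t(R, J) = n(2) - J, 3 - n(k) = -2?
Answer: √52590/10 ≈ 22.932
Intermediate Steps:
n(k) = 5 (n(k) = 3 - 1*(-2) = 3 + 2 = 5)
t(R, J) = 2 - J (t(R, J) = -3 + (5 - J) = 2 - J)
√(t(-34, 1/10) + 524) = √((2 - 1/10) + 524) = √((2 - 1*⅒) + 524) = √((2 - ⅒) + 524) = √(19/10 + 524) = √(5259/10) = √52590/10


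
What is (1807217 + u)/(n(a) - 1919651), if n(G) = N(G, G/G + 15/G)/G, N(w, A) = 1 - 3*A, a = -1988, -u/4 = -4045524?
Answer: -71096355437072/7586737177813 ≈ -9.3711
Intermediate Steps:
u = 16182096 (u = -4*(-4045524) = 16182096)
n(G) = (-2 - 45/G)/G (n(G) = (1 - 3*(G/G + 15/G))/G = (1 - 3*(1 + 15/G))/G = (1 + (-3 - 45/G))/G = (-2 - 45/G)/G)
(1807217 + u)/(n(a) - 1919651) = (1807217 + 16182096)/((-45 - 2*(-1988))/(-1988)² - 1919651) = 17989313/((-45 + 3976)/3952144 - 1919651) = 17989313/((1/3952144)*3931 - 1919651) = 17989313/(3931/3952144 - 1919651) = 17989313/(-7586737177813/3952144) = 17989313*(-3952144/7586737177813) = -71096355437072/7586737177813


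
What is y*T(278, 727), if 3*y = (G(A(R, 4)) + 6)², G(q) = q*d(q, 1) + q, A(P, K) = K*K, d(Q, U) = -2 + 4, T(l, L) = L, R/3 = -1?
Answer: 706644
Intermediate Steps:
R = -3 (R = 3*(-1) = -3)
d(Q, U) = 2
A(P, K) = K²
G(q) = 3*q (G(q) = q*2 + q = 2*q + q = 3*q)
y = 972 (y = (3*4² + 6)²/3 = (3*16 + 6)²/3 = (48 + 6)²/3 = (⅓)*54² = (⅓)*2916 = 972)
y*T(278, 727) = 972*727 = 706644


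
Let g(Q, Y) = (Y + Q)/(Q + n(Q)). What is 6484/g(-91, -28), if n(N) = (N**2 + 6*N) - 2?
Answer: -49550728/119 ≈ -4.1639e+5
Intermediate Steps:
n(N) = -2 + N**2 + 6*N
g(Q, Y) = (Q + Y)/(-2 + Q**2 + 7*Q) (g(Q, Y) = (Y + Q)/(Q + (-2 + Q**2 + 6*Q)) = (Q + Y)/(-2 + Q**2 + 7*Q))
6484/g(-91, -28) = 6484/(((-91 - 28)/(-2 + (-91)**2 + 7*(-91)))) = 6484/((-119/(-2 + 8281 - 637))) = 6484/((-119/7642)) = 6484/(((1/7642)*(-119))) = 6484/(-119/7642) = 6484*(-7642/119) = -49550728/119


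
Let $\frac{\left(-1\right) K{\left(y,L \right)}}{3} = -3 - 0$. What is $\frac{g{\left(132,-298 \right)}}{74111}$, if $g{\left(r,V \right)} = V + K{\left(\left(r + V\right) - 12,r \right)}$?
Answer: $- \frac{289}{74111} \approx -0.0038996$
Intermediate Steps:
$K{\left(y,L \right)} = 9$ ($K{\left(y,L \right)} = - 3 \left(-3 - 0\right) = - 3 \left(-3 + 0\right) = \left(-3\right) \left(-3\right) = 9$)
$g{\left(r,V \right)} = 9 + V$ ($g{\left(r,V \right)} = V + 9 = 9 + V$)
$\frac{g{\left(132,-298 \right)}}{74111} = \frac{9 - 298}{74111} = \left(-289\right) \frac{1}{74111} = - \frac{289}{74111}$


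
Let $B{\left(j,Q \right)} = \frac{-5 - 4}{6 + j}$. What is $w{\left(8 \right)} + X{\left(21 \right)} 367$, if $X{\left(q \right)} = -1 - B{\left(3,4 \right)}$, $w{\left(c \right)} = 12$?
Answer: $12$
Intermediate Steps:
$B{\left(j,Q \right)} = - \frac{9}{6 + j}$
$X{\left(q \right)} = 0$ ($X{\left(q \right)} = -1 - - \frac{9}{6 + 3} = -1 - - \frac{9}{9} = -1 - \left(-9\right) \frac{1}{9} = -1 - -1 = -1 + 1 = 0$)
$w{\left(8 \right)} + X{\left(21 \right)} 367 = 12 + 0 \cdot 367 = 12 + 0 = 12$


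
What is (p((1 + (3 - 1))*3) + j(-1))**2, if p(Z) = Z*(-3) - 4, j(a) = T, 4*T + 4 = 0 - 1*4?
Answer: 1089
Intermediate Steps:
T = -2 (T = -1 + (0 - 1*4)/4 = -1 + (0 - 4)/4 = -1 + (1/4)*(-4) = -1 - 1 = -2)
j(a) = -2
p(Z) = -4 - 3*Z (p(Z) = -3*Z - 4 = -4 - 3*Z)
(p((1 + (3 - 1))*3) + j(-1))**2 = ((-4 - 3*(1 + (3 - 1))*3) - 2)**2 = ((-4 - 3*(1 + 2)*3) - 2)**2 = ((-4 - 9*3) - 2)**2 = ((-4 - 3*9) - 2)**2 = ((-4 - 27) - 2)**2 = (-31 - 2)**2 = (-33)**2 = 1089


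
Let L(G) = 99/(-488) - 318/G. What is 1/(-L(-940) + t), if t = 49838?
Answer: 114680/5715406309 ≈ 2.0065e-5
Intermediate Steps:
L(G) = -99/488 - 318/G (L(G) = 99*(-1/488) - 318/G = -99/488 - 318/G)
1/(-L(-940) + t) = 1/(-(-99/488 - 318/(-940)) + 49838) = 1/(-(-99/488 - 318*(-1/940)) + 49838) = 1/(-(-99/488 + 159/470) + 49838) = 1/(-1*15531/114680 + 49838) = 1/(-15531/114680 + 49838) = 1/(5715406309/114680) = 114680/5715406309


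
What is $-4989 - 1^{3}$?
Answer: $-4990$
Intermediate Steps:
$-4989 - 1^{3} = -4989 - 1 = -4990$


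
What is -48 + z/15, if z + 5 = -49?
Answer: -258/5 ≈ -51.600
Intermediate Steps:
z = -54 (z = -5 - 49 = -54)
-48 + z/15 = -48 - 54/15 = -48 - 54*1/15 = -48 - 18/5 = -258/5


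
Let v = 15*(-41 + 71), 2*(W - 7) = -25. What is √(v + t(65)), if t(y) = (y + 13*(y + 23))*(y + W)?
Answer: √289542/2 ≈ 269.05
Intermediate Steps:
W = -11/2 (W = 7 + (½)*(-25) = 7 - 25/2 = -11/2 ≈ -5.5000)
t(y) = (299 + 14*y)*(-11/2 + y) (t(y) = (y + 13*(y + 23))*(y - 11/2) = (y + 13*(23 + y))*(-11/2 + y) = (y + (299 + 13*y))*(-11/2 + y) = (299 + 14*y)*(-11/2 + y))
v = 450 (v = 15*30 = 450)
√(v + t(65)) = √(450 + (-3289/2 + 14*65² + 222*65)) = √(450 + (-3289/2 + 14*4225 + 14430)) = √(450 + (-3289/2 + 59150 + 14430)) = √(450 + 143871/2) = √(144771/2) = √289542/2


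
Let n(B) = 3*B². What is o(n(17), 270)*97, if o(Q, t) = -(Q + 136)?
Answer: -97291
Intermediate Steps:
o(Q, t) = -136 - Q (o(Q, t) = -(136 + Q) = -136 - Q)
o(n(17), 270)*97 = (-136 - 3*17²)*97 = (-136 - 3*289)*97 = (-136 - 1*867)*97 = (-136 - 867)*97 = -1003*97 = -97291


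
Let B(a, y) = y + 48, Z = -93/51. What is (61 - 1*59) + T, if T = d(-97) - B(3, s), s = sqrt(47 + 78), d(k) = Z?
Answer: -813/17 - 5*sqrt(5) ≈ -59.004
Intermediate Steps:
Z = -31/17 (Z = -93*1/51 = -31/17 ≈ -1.8235)
d(k) = -31/17
s = 5*sqrt(5) (s = sqrt(125) = 5*sqrt(5) ≈ 11.180)
B(a, y) = 48 + y
T = -847/17 - 5*sqrt(5) (T = -31/17 - (48 + 5*sqrt(5)) = -31/17 + (-48 - 5*sqrt(5)) = -847/17 - 5*sqrt(5) ≈ -61.004)
(61 - 1*59) + T = (61 - 1*59) + (-847/17 - 5*sqrt(5)) = (61 - 59) + (-847/17 - 5*sqrt(5)) = 2 + (-847/17 - 5*sqrt(5)) = -813/17 - 5*sqrt(5)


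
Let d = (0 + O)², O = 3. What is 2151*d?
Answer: 19359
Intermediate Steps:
d = 9 (d = (0 + 3)² = 3² = 9)
2151*d = 2151*9 = 19359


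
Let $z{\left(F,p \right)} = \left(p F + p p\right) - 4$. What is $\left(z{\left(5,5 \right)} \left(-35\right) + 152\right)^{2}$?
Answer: $2125764$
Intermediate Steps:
$z{\left(F,p \right)} = -4 + p^{2} + F p$ ($z{\left(F,p \right)} = \left(F p + p^{2}\right) - 4 = \left(p^{2} + F p\right) - 4 = -4 + p^{2} + F p$)
$\left(z{\left(5,5 \right)} \left(-35\right) + 152\right)^{2} = \left(\left(-4 + 5^{2} + 5 \cdot 5\right) \left(-35\right) + 152\right)^{2} = \left(\left(-4 + 25 + 25\right) \left(-35\right) + 152\right)^{2} = \left(46 \left(-35\right) + 152\right)^{2} = \left(-1610 + 152\right)^{2} = \left(-1458\right)^{2} = 2125764$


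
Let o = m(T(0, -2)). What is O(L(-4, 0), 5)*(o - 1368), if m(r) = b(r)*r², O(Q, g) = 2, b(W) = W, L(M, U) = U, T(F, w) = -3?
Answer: -2790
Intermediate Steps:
m(r) = r³ (m(r) = r*r² = r³)
o = -27 (o = (-3)³ = -27)
O(L(-4, 0), 5)*(o - 1368) = 2*(-27 - 1368) = 2*(-1395) = -2790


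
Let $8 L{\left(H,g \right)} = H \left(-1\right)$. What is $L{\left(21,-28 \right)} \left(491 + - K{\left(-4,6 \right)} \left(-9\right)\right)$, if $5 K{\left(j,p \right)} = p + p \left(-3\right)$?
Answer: $- \frac{49287}{40} \approx -1232.2$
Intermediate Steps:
$L{\left(H,g \right)} = - \frac{H}{8}$ ($L{\left(H,g \right)} = \frac{H \left(-1\right)}{8} = \frac{\left(-1\right) H}{8} = - \frac{H}{8}$)
$K{\left(j,p \right)} = - \frac{2 p}{5}$ ($K{\left(j,p \right)} = \frac{p + p \left(-3\right)}{5} = \frac{p - 3 p}{5} = \frac{\left(-2\right) p}{5} = - \frac{2 p}{5}$)
$L{\left(21,-28 \right)} \left(491 + - K{\left(-4,6 \right)} \left(-9\right)\right) = \left(- \frac{1}{8}\right) 21 \left(491 + - \frac{\left(-2\right) 6}{5} \left(-9\right)\right) = - \frac{21 \left(491 + \left(-1\right) \left(- \frac{12}{5}\right) \left(-9\right)\right)}{8} = - \frac{21 \left(491 + \frac{12}{5} \left(-9\right)\right)}{8} = - \frac{21 \left(491 - \frac{108}{5}\right)}{8} = \left(- \frac{21}{8}\right) \frac{2347}{5} = - \frac{49287}{40}$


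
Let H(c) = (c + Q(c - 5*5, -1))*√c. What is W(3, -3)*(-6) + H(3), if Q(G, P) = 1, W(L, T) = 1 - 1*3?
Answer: 12 + 4*√3 ≈ 18.928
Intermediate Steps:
W(L, T) = -2 (W(L, T) = 1 - 3 = -2)
H(c) = √c*(1 + c) (H(c) = (c + 1)*√c = (1 + c)*√c = √c*(1 + c))
W(3, -3)*(-6) + H(3) = -2*(-6) + √3*(1 + 3) = 12 + √3*4 = 12 + 4*√3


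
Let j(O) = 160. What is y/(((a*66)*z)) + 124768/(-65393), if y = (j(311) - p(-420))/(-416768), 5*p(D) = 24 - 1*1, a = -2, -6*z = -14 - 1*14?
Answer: -618369974701/324098170880 ≈ -1.9080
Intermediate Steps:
z = 14/3 (z = -(-14 - 1*14)/6 = -(-14 - 14)/6 = -⅙*(-28) = 14/3 ≈ 4.6667)
p(D) = 23/5 (p(D) = (24 - 1*1)/5 = (24 - 1)/5 = (⅕)*23 = 23/5)
y = -21/56320 (y = (160 - 1*23/5)/(-416768) = (160 - 23/5)*(-1/416768) = (777/5)*(-1/416768) = -21/56320 ≈ -0.00037287)
y/(((a*66)*z)) + 124768/(-65393) = -21/(56320*(-2*66*(14/3))) + 124768/(-65393) = -21/(56320*((-132*14/3))) + 124768*(-1/65393) = -21/56320/(-616) - 124768/65393 = -21/56320*(-1/616) - 124768/65393 = 3/4956160 - 124768/65393 = -618369974701/324098170880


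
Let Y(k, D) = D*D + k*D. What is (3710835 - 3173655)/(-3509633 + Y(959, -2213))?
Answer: -76740/104933 ≈ -0.73132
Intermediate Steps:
Y(k, D) = D² + D*k
(3710835 - 3173655)/(-3509633 + Y(959, -2213)) = (3710835 - 3173655)/(-3509633 - 2213*(-2213 + 959)) = 537180/(-3509633 - 2213*(-1254)) = 537180/(-3509633 + 2775102) = 537180/(-734531) = 537180*(-1/734531) = -76740/104933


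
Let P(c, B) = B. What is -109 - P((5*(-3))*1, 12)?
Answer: -121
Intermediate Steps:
-109 - P((5*(-3))*1, 12) = -109 - 1*12 = -109 - 12 = -121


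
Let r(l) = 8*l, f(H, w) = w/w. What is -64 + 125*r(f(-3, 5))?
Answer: 936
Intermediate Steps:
f(H, w) = 1
-64 + 125*r(f(-3, 5)) = -64 + 125*(8*1) = -64 + 125*8 = -64 + 1000 = 936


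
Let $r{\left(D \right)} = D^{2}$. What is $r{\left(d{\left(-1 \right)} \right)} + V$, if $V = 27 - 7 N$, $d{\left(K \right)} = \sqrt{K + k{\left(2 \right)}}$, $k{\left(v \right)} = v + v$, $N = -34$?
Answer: $268$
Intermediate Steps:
$k{\left(v \right)} = 2 v$
$d{\left(K \right)} = \sqrt{4 + K}$ ($d{\left(K \right)} = \sqrt{K + 2 \cdot 2} = \sqrt{K + 4} = \sqrt{4 + K}$)
$V = 265$ ($V = 27 - -238 = 27 + 238 = 265$)
$r{\left(d{\left(-1 \right)} \right)} + V = \left(\sqrt{4 - 1}\right)^{2} + 265 = \left(\sqrt{3}\right)^{2} + 265 = 3 + 265 = 268$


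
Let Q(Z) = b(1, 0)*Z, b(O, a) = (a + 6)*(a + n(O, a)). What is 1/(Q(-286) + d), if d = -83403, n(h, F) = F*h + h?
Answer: -1/85119 ≈ -1.1748e-5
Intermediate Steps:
n(h, F) = h + F*h
b(O, a) = (6 + a)*(a + O*(1 + a)) (b(O, a) = (a + 6)*(a + O*(1 + a)) = (6 + a)*(a + O*(1 + a)))
Q(Z) = 6*Z (Q(Z) = (0² + 6*0 + 6*1*(1 + 0) + 1*0*(1 + 0))*Z = (0 + 0 + 6*1*1 + 1*0*1)*Z = (0 + 0 + 6 + 0)*Z = 6*Z)
1/(Q(-286) + d) = 1/(6*(-286) - 83403) = 1/(-1716 - 83403) = 1/(-85119) = -1/85119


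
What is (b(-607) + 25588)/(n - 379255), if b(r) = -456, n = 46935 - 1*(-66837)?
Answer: -25132/265483 ≈ -0.094665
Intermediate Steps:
n = 113772 (n = 46935 + 66837 = 113772)
(b(-607) + 25588)/(n - 379255) = (-456 + 25588)/(113772 - 379255) = 25132/(-265483) = 25132*(-1/265483) = -25132/265483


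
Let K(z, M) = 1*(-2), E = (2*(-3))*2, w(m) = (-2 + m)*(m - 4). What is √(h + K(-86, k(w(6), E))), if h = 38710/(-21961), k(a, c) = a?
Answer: 2*I*√453670338/21961 ≈ 1.9398*I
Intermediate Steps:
w(m) = (-4 + m)*(-2 + m) (w(m) = (-2 + m)*(-4 + m) = (-4 + m)*(-2 + m))
E = -12 (E = -6*2 = -12)
h = -38710/21961 (h = 38710*(-1/21961) = -38710/21961 ≈ -1.7627)
K(z, M) = -2
√(h + K(-86, k(w(6), E))) = √(-38710/21961 - 2) = √(-82632/21961) = 2*I*√453670338/21961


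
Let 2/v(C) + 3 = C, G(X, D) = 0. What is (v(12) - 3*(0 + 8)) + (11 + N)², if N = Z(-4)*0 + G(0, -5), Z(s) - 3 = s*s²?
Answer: 875/9 ≈ 97.222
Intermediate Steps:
Z(s) = 3 + s³ (Z(s) = 3 + s*s² = 3 + s³)
v(C) = 2/(-3 + C)
N = 0 (N = (3 + (-4)³)*0 + 0 = (3 - 64)*0 + 0 = -61*0 + 0 = 0 + 0 = 0)
(v(12) - 3*(0 + 8)) + (11 + N)² = (2/(-3 + 12) - 3*(0 + 8)) + (11 + 0)² = (2/9 - 3*8) + 11² = (2*(⅑) - 1*24) + 121 = (2/9 - 24) + 121 = -214/9 + 121 = 875/9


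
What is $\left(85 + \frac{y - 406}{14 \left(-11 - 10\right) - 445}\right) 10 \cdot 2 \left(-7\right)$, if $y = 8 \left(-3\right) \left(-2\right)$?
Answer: $- \frac{8844220}{739} \approx -11968.0$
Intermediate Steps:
$y = 48$ ($y = \left(-24\right) \left(-2\right) = 48$)
$\left(85 + \frac{y - 406}{14 \left(-11 - 10\right) - 445}\right) 10 \cdot 2 \left(-7\right) = \left(85 + \frac{48 - 406}{14 \left(-11 - 10\right) - 445}\right) 10 \cdot 2 \left(-7\right) = \left(85 - \frac{358}{14 \left(-21\right) - 445}\right) 20 \left(-7\right) = \left(85 - \frac{358}{-294 - 445}\right) \left(-140\right) = \left(85 - \frac{358}{-739}\right) \left(-140\right) = \left(85 - - \frac{358}{739}\right) \left(-140\right) = \left(85 + \frac{358}{739}\right) \left(-140\right) = \frac{63173}{739} \left(-140\right) = - \frac{8844220}{739}$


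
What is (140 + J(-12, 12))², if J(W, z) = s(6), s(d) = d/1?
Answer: 21316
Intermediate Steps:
s(d) = d (s(d) = d*1 = d)
J(W, z) = 6
(140 + J(-12, 12))² = (140 + 6)² = 146² = 21316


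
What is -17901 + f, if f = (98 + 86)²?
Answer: 15955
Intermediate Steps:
f = 33856 (f = 184² = 33856)
-17901 + f = -17901 + 33856 = 15955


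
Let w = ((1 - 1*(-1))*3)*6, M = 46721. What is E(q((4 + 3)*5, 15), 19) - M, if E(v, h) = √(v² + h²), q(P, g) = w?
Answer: -46721 + √1657 ≈ -46680.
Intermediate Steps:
w = 36 (w = ((1 + 1)*3)*6 = (2*3)*6 = 6*6 = 36)
q(P, g) = 36
E(v, h) = √(h² + v²)
E(q((4 + 3)*5, 15), 19) - M = √(19² + 36²) - 1*46721 = √(361 + 1296) - 46721 = √1657 - 46721 = -46721 + √1657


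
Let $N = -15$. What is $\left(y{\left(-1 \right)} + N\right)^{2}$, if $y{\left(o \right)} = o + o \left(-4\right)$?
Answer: $144$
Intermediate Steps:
$y{\left(o \right)} = - 3 o$ ($y{\left(o \right)} = o - 4 o = - 3 o$)
$\left(y{\left(-1 \right)} + N\right)^{2} = \left(\left(-3\right) \left(-1\right) - 15\right)^{2} = \left(3 - 15\right)^{2} = \left(-12\right)^{2} = 144$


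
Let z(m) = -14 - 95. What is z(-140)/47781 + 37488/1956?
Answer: 149250077/7788303 ≈ 19.163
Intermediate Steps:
z(m) = -109
z(-140)/47781 + 37488/1956 = -109/47781 + 37488/1956 = -109*1/47781 + 37488*(1/1956) = -109/47781 + 3124/163 = 149250077/7788303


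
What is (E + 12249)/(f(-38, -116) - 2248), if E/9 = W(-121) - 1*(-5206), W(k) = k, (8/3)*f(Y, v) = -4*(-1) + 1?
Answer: -464112/17969 ≈ -25.828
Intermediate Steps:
f(Y, v) = 15/8 (f(Y, v) = 3*(-4*(-1) + 1)/8 = 3*(4 + 1)/8 = (3/8)*5 = 15/8)
E = 45765 (E = 9*(-121 - 1*(-5206)) = 9*(-121 + 5206) = 9*5085 = 45765)
(E + 12249)/(f(-38, -116) - 2248) = (45765 + 12249)/(15/8 - 2248) = 58014/(-17969/8) = 58014*(-8/17969) = -464112/17969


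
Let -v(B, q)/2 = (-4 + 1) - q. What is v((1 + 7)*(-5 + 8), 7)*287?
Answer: 5740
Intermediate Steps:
v(B, q) = 6 + 2*q (v(B, q) = -2*((-4 + 1) - q) = -2*(-3 - q) = 6 + 2*q)
v((1 + 7)*(-5 + 8), 7)*287 = (6 + 2*7)*287 = (6 + 14)*287 = 20*287 = 5740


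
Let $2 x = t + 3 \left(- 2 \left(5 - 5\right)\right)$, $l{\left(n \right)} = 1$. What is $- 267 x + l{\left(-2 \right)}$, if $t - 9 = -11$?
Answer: $268$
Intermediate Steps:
$t = -2$ ($t = 9 - 11 = -2$)
$x = -1$ ($x = \frac{-2 + 3 \left(- 2 \left(5 - 5\right)\right)}{2} = \frac{-2 + 3 \left(\left(-2\right) 0\right)}{2} = \frac{-2 + 3 \cdot 0}{2} = \frac{-2 + 0}{2} = \frac{1}{2} \left(-2\right) = -1$)
$- 267 x + l{\left(-2 \right)} = \left(-267\right) \left(-1\right) + 1 = 267 + 1 = 268$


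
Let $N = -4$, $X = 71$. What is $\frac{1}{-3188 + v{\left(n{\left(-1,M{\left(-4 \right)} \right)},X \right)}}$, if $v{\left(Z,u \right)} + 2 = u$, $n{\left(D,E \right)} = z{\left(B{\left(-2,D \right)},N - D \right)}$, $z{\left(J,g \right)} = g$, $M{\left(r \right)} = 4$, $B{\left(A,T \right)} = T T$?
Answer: $- \frac{1}{3119} \approx -0.00032062$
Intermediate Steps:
$B{\left(A,T \right)} = T^{2}$
$n{\left(D,E \right)} = -4 - D$
$v{\left(Z,u \right)} = -2 + u$
$\frac{1}{-3188 + v{\left(n{\left(-1,M{\left(-4 \right)} \right)},X \right)}} = \frac{1}{-3188 + \left(-2 + 71\right)} = \frac{1}{-3188 + 69} = \frac{1}{-3119} = - \frac{1}{3119}$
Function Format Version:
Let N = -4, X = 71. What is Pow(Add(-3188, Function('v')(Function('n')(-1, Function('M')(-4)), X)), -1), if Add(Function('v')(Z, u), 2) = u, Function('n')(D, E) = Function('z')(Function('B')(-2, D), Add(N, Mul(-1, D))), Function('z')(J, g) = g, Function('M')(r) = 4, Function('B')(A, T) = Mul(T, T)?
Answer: Rational(-1, 3119) ≈ -0.00032062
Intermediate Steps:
Function('B')(A, T) = Pow(T, 2)
Function('n')(D, E) = Add(-4, Mul(-1, D))
Function('v')(Z, u) = Add(-2, u)
Pow(Add(-3188, Function('v')(Function('n')(-1, Function('M')(-4)), X)), -1) = Pow(Add(-3188, Add(-2, 71)), -1) = Pow(Add(-3188, 69), -1) = Pow(-3119, -1) = Rational(-1, 3119)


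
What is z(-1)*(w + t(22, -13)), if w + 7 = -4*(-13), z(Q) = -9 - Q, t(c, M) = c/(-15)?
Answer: -5224/15 ≈ -348.27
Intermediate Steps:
t(c, M) = -c/15 (t(c, M) = c*(-1/15) = -c/15)
w = 45 (w = -7 - 4*(-13) = -7 + 52 = 45)
z(-1)*(w + t(22, -13)) = (-9 - 1*(-1))*(45 - 1/15*22) = (-9 + 1)*(45 - 22/15) = -8*653/15 = -5224/15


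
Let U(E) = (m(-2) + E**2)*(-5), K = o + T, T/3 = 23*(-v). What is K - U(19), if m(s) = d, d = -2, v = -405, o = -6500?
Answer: 23240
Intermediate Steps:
m(s) = -2
T = 27945 (T = 3*(23*(-1*(-405))) = 3*(23*405) = 3*9315 = 27945)
K = 21445 (K = -6500 + 27945 = 21445)
U(E) = 10 - 5*E**2 (U(E) = (-2 + E**2)*(-5) = 10 - 5*E**2)
K - U(19) = 21445 - (10 - 5*19**2) = 21445 - (10 - 5*361) = 21445 - (10 - 1805) = 21445 - 1*(-1795) = 21445 + 1795 = 23240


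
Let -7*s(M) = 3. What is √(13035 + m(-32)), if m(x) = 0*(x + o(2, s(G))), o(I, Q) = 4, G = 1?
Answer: √13035 ≈ 114.17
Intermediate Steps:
s(M) = -3/7 (s(M) = -⅐*3 = -3/7)
m(x) = 0 (m(x) = 0*(x + 4) = 0*(4 + x) = 0)
√(13035 + m(-32)) = √(13035 + 0) = √13035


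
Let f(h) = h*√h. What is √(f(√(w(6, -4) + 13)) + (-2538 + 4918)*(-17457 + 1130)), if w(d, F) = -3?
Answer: √(-38858260 + 10^(¾)) ≈ 6233.6*I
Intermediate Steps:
f(h) = h^(3/2)
√(f(√(w(6, -4) + 13)) + (-2538 + 4918)*(-17457 + 1130)) = √((√(-3 + 13))^(3/2) + (-2538 + 4918)*(-17457 + 1130)) = √((√10)^(3/2) + 2380*(-16327)) = √(10^(¾) - 38858260) = √(-38858260 + 10^(¾))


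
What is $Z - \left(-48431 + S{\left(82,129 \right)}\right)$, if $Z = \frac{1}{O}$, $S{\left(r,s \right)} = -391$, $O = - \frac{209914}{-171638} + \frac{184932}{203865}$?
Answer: $\frac{606501001881107}{12422579371} \approx 48823.0$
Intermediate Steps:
$O = \frac{12422579371}{5831830145}$ ($O = \left(-209914\right) \left(- \frac{1}{171638}\right) + 184932 \cdot \frac{1}{203865} = \frac{104957}{85819} + \frac{61644}{67955} = \frac{12422579371}{5831830145} \approx 2.1301$)
$Z = \frac{5831830145}{12422579371}$ ($Z = \frac{1}{\frac{12422579371}{5831830145}} = \frac{5831830145}{12422579371} \approx 0.46945$)
$Z - \left(-48431 + S{\left(82,129 \right)}\right) = \frac{5831830145}{12422579371} + \left(48431 - -391\right) = \frac{5831830145}{12422579371} + \left(48431 + 391\right) = \frac{5831830145}{12422579371} + 48822 = \frac{606501001881107}{12422579371}$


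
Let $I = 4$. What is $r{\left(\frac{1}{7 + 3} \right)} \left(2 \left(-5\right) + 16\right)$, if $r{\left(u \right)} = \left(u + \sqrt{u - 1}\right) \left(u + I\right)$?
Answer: $\frac{123}{50} + \frac{369 i \sqrt{10}}{50} \approx 2.46 + 23.338 i$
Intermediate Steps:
$r{\left(u \right)} = \left(4 + u\right) \left(u + \sqrt{-1 + u}\right)$ ($r{\left(u \right)} = \left(u + \sqrt{u - 1}\right) \left(u + 4\right) = \left(u + \sqrt{-1 + u}\right) \left(4 + u\right) = \left(4 + u\right) \left(u + \sqrt{-1 + u}\right)$)
$r{\left(\frac{1}{7 + 3} \right)} \left(2 \left(-5\right) + 16\right) = \left(\left(\frac{1}{7 + 3}\right)^{2} + \frac{4}{7 + 3} + 4 \sqrt{-1 + \frac{1}{7 + 3}} + \frac{\sqrt{-1 + \frac{1}{7 + 3}}}{7 + 3}\right) \left(2 \left(-5\right) + 16\right) = \left(\left(\frac{1}{10}\right)^{2} + \frac{4}{10} + 4 \sqrt{-1 + \frac{1}{10}} + \frac{\sqrt{-1 + \frac{1}{10}}}{10}\right) \left(-10 + 16\right) = \left(\left(\frac{1}{10}\right)^{2} + 4 \cdot \frac{1}{10} + 4 \sqrt{-1 + \frac{1}{10}} + \frac{\sqrt{-1 + \frac{1}{10}}}{10}\right) 6 = \left(\frac{1}{100} + \frac{2}{5} + 4 \sqrt{- \frac{9}{10}} + \frac{\sqrt{- \frac{9}{10}}}{10}\right) 6 = \left(\frac{1}{100} + \frac{2}{5} + 4 \frac{3 i \sqrt{10}}{10} + \frac{\frac{3}{10} i \sqrt{10}}{10}\right) 6 = \left(\frac{1}{100} + \frac{2}{5} + \frac{6 i \sqrt{10}}{5} + \frac{3 i \sqrt{10}}{100}\right) 6 = \left(\frac{41}{100} + \frac{123 i \sqrt{10}}{100}\right) 6 = \frac{123}{50} + \frac{369 i \sqrt{10}}{50}$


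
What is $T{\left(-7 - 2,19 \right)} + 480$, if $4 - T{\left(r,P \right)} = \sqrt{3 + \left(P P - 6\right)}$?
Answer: $484 - \sqrt{358} \approx 465.08$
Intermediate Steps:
$T{\left(r,P \right)} = 4 - \sqrt{-3 + P^{2}}$ ($T{\left(r,P \right)} = 4 - \sqrt{3 + \left(P P - 6\right)} = 4 - \sqrt{3 + \left(P^{2} - 6\right)} = 4 - \sqrt{3 + \left(-6 + P^{2}\right)} = 4 - \sqrt{-3 + P^{2}}$)
$T{\left(-7 - 2,19 \right)} + 480 = \left(4 - \sqrt{-3 + 19^{2}}\right) + 480 = \left(4 - \sqrt{-3 + 361}\right) + 480 = \left(4 - \sqrt{358}\right) + 480 = 484 - \sqrt{358}$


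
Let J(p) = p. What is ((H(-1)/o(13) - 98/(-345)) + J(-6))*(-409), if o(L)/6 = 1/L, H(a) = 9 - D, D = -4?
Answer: -6335819/690 ≈ -9182.3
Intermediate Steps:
H(a) = 13 (H(a) = 9 - 1*(-4) = 9 + 4 = 13)
o(L) = 6/L
((H(-1)/o(13) - 98/(-345)) + J(-6))*(-409) = ((13/((6/13)) - 98/(-345)) - 6)*(-409) = ((13/((6*(1/13))) - 98*(-1/345)) - 6)*(-409) = ((13/(6/13) + 98/345) - 6)*(-409) = ((13*(13/6) + 98/345) - 6)*(-409) = ((169/6 + 98/345) - 6)*(-409) = (19631/690 - 6)*(-409) = (15491/690)*(-409) = -6335819/690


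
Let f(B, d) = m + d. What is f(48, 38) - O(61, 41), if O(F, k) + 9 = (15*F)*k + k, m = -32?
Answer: -37541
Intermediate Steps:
f(B, d) = -32 + d
O(F, k) = -9 + k + 15*F*k (O(F, k) = -9 + ((15*F)*k + k) = -9 + (15*F*k + k) = -9 + (k + 15*F*k) = -9 + k + 15*F*k)
f(48, 38) - O(61, 41) = (-32 + 38) - (-9 + 41 + 15*61*41) = 6 - (-9 + 41 + 37515) = 6 - 1*37547 = 6 - 37547 = -37541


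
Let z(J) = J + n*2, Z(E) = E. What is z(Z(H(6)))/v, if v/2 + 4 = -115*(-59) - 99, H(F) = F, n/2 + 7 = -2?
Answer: -15/6682 ≈ -0.0022448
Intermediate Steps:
n = -18 (n = -14 + 2*(-2) = -14 - 4 = -18)
z(J) = -36 + J (z(J) = J - 18*2 = J - 36 = -36 + J)
v = 13364 (v = -8 + 2*(-115*(-59) - 99) = -8 + 2*(6785 - 99) = -8 + 2*6686 = -8 + 13372 = 13364)
z(Z(H(6)))/v = (-36 + 6)/13364 = -30*1/13364 = -15/6682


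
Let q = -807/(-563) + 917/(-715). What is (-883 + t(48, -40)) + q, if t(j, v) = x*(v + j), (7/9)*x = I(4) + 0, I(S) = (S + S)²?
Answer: -632778147/2817815 ≈ -224.56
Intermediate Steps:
q = 60734/402545 (q = -807*(-1/563) + 917*(-1/715) = 807/563 - 917/715 = 60734/402545 ≈ 0.15088)
I(S) = 4*S² (I(S) = (2*S)² = 4*S²)
x = 576/7 (x = 9*(4*4² + 0)/7 = 9*(4*16 + 0)/7 = 9*(64 + 0)/7 = (9/7)*64 = 576/7 ≈ 82.286)
t(j, v) = 576*j/7 + 576*v/7 (t(j, v) = 576*(v + j)/7 = 576*(j + v)/7 = 576*j/7 + 576*v/7)
(-883 + t(48, -40)) + q = (-883 + ((576/7)*48 + (576/7)*(-40))) + 60734/402545 = (-883 + (27648/7 - 23040/7)) + 60734/402545 = (-883 + 4608/7) + 60734/402545 = -1573/7 + 60734/402545 = -632778147/2817815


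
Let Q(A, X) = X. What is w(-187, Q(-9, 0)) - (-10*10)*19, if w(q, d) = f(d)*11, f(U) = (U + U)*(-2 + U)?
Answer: 1900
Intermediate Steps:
f(U) = 2*U*(-2 + U) (f(U) = (2*U)*(-2 + U) = 2*U*(-2 + U))
w(q, d) = 22*d*(-2 + d) (w(q, d) = (2*d*(-2 + d))*11 = 22*d*(-2 + d))
w(-187, Q(-9, 0)) - (-10*10)*19 = 22*0*(-2 + 0) - (-10*10)*19 = 22*0*(-2) - (-100)*19 = 0 - 1*(-1900) = 0 + 1900 = 1900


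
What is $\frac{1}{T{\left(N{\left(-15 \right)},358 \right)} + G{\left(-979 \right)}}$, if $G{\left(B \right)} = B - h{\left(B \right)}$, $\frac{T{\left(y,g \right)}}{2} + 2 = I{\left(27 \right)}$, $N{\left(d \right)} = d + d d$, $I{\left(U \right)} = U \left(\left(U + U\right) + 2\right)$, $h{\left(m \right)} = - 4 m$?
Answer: $- \frac{1}{1875} \approx -0.00053333$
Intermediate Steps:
$I{\left(U \right)} = U \left(2 + 2 U\right)$ ($I{\left(U \right)} = U \left(2 U + 2\right) = U \left(2 + 2 U\right)$)
$N{\left(d \right)} = d + d^{2}$
$T{\left(y,g \right)} = 3020$ ($T{\left(y,g \right)} = -4 + 2 \cdot 2 \cdot 27 \left(1 + 27\right) = -4 + 2 \cdot 2 \cdot 27 \cdot 28 = -4 + 2 \cdot 1512 = -4 + 3024 = 3020$)
$G{\left(B \right)} = 5 B$ ($G{\left(B \right)} = B - - 4 B = B + 4 B = 5 B$)
$\frac{1}{T{\left(N{\left(-15 \right)},358 \right)} + G{\left(-979 \right)}} = \frac{1}{3020 + 5 \left(-979\right)} = \frac{1}{3020 - 4895} = \frac{1}{-1875} = - \frac{1}{1875}$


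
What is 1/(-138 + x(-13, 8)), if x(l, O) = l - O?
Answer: -1/159 ≈ -0.0062893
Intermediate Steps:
1/(-138 + x(-13, 8)) = 1/(-138 + (-13 - 1*8)) = 1/(-138 + (-13 - 8)) = 1/(-138 - 21) = 1/(-159) = -1/159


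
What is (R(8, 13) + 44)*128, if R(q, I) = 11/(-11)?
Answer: 5504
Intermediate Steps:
R(q, I) = -1 (R(q, I) = 11*(-1/11) = -1)
(R(8, 13) + 44)*128 = (-1 + 44)*128 = 43*128 = 5504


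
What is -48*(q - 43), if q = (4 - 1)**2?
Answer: 1632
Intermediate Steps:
q = 9 (q = 3**2 = 9)
-48*(q - 43) = -48*(9 - 43) = -48*(-34) = 1632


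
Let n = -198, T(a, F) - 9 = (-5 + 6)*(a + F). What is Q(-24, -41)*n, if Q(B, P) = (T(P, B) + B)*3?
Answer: 47520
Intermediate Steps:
T(a, F) = 9 + F + a (T(a, F) = 9 + (-5 + 6)*(a + F) = 9 + 1*(F + a) = 9 + (F + a) = 9 + F + a)
Q(B, P) = 27 + 3*P + 6*B (Q(B, P) = ((9 + B + P) + B)*3 = (9 + P + 2*B)*3 = 27 + 3*P + 6*B)
Q(-24, -41)*n = (27 + 3*(-41) + 6*(-24))*(-198) = (27 - 123 - 144)*(-198) = -240*(-198) = 47520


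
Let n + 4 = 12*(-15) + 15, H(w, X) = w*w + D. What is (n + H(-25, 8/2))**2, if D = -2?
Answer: 206116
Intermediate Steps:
H(w, X) = -2 + w**2 (H(w, X) = w*w - 2 = w**2 - 2 = -2 + w**2)
n = -169 (n = -4 + (12*(-15) + 15) = -4 + (-180 + 15) = -4 - 165 = -169)
(n + H(-25, 8/2))**2 = (-169 + (-2 + (-25)**2))**2 = (-169 + (-2 + 625))**2 = (-169 + 623)**2 = 454**2 = 206116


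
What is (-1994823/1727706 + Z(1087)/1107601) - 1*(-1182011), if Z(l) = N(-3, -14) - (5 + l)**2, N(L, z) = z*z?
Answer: 68542499764514895/57988148282 ≈ 1.1820e+6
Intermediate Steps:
N(L, z) = z**2
Z(l) = 196 - (5 + l)**2 (Z(l) = (-14)**2 - (5 + l)**2 = 196 - (5 + l)**2)
(-1994823/1727706 + Z(1087)/1107601) - 1*(-1182011) = (-1994823/1727706 + (196 - (5 + 1087)**2)/1107601) - 1*(-1182011) = (-1994823*1/1727706 + (196 - 1*1092**2)*(1/1107601)) + 1182011 = (-664941/575902 + (196 - 1*1192464)*(1/1107601)) + 1182011 = (-664941/575902 + (196 - 1192464)*(1/1107601)) + 1182011 = (-664941/575902 - 1192268*1/1107601) + 1182011 = (-664941/575902 - 108388/100691) + 1182011 = -129374440207/57988148282 + 1182011 = 68542499764514895/57988148282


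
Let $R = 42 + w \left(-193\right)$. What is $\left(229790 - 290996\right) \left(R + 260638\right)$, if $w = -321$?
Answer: $-19747075398$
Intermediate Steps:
$R = 61995$ ($R = 42 - -61953 = 42 + 61953 = 61995$)
$\left(229790 - 290996\right) \left(R + 260638\right) = \left(229790 - 290996\right) \left(61995 + 260638\right) = \left(-61206\right) 322633 = -19747075398$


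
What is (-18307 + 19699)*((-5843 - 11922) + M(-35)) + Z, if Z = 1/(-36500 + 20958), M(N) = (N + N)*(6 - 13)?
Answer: -373735365601/15542 ≈ -2.4047e+7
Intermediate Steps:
M(N) = -14*N (M(N) = (2*N)*(-7) = -14*N)
Z = -1/15542 (Z = 1/(-15542) = -1/15542 ≈ -6.4342e-5)
(-18307 + 19699)*((-5843 - 11922) + M(-35)) + Z = (-18307 + 19699)*((-5843 - 11922) - 14*(-35)) - 1/15542 = 1392*(-17765 + 490) - 1/15542 = 1392*(-17275) - 1/15542 = -24046800 - 1/15542 = -373735365601/15542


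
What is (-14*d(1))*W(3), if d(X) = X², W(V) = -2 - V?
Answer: 70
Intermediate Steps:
(-14*d(1))*W(3) = (-14*1²)*(-2 - 1*3) = (-14*1)*(-2 - 3) = -14*(-5) = 70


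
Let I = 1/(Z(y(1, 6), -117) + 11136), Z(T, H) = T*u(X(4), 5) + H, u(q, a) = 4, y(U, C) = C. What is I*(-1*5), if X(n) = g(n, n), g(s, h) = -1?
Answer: -5/11043 ≈ -0.00045278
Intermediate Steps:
X(n) = -1
Z(T, H) = H + 4*T (Z(T, H) = T*4 + H = 4*T + H = H + 4*T)
I = 1/11043 (I = 1/((-117 + 4*6) + 11136) = 1/((-117 + 24) + 11136) = 1/(-93 + 11136) = 1/11043 ≈ 9.0555e-5)
I*(-1*5) = (-1*5)/11043 = (1/11043)*(-5) = -5/11043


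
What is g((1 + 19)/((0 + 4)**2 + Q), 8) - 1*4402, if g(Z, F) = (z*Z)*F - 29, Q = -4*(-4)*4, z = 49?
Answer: -4333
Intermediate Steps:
Q = 64 (Q = 16*4 = 64)
g(Z, F) = -29 + 49*F*Z (g(Z, F) = (49*Z)*F - 29 = 49*F*Z - 29 = -29 + 49*F*Z)
g((1 + 19)/((0 + 4)**2 + Q), 8) - 1*4402 = (-29 + 49*8*((1 + 19)/((0 + 4)**2 + 64))) - 1*4402 = (-29 + 49*8*(20/(4**2 + 64))) - 4402 = (-29 + 49*8*(20/(16 + 64))) - 4402 = (-29 + 49*8*(20/80)) - 4402 = (-29 + 49*8*(20*(1/80))) - 4402 = (-29 + 49*8*(1/4)) - 4402 = (-29 + 98) - 4402 = 69 - 4402 = -4333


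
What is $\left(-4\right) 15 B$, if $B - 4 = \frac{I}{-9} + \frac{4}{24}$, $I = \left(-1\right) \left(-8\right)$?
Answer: $- \frac{590}{3} \approx -196.67$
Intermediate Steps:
$I = 8$
$B = \frac{59}{18}$ ($B = 4 + \left(\frac{8}{-9} + \frac{4}{24}\right) = 4 + \left(8 \left(- \frac{1}{9}\right) + 4 \cdot \frac{1}{24}\right) = 4 + \left(- \frac{8}{9} + \frac{1}{6}\right) = 4 - \frac{13}{18} = \frac{59}{18} \approx 3.2778$)
$\left(-4\right) 15 B = \left(-4\right) 15 \cdot \frac{59}{18} = \left(-60\right) \frac{59}{18} = - \frac{590}{3}$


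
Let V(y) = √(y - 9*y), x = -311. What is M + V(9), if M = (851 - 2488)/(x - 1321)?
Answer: 1637/1632 + 6*I*√2 ≈ 1.0031 + 8.4853*I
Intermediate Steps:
M = 1637/1632 (M = (851 - 2488)/(-311 - 1321) = -1637/(-1632) = -1637*(-1/1632) = 1637/1632 ≈ 1.0031)
V(y) = 2*√2*√(-y) (V(y) = √(-8*y) = 2*√2*√(-y))
M + V(9) = 1637/1632 + 2*√2*√(-1*9) = 1637/1632 + 2*√2*√(-9) = 1637/1632 + 2*√2*(3*I) = 1637/1632 + 6*I*√2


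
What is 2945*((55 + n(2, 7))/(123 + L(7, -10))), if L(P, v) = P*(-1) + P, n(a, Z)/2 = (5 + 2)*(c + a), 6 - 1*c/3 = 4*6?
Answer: -1981985/123 ≈ -16114.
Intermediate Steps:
c = -54 (c = 18 - 12*6 = 18 - 3*24 = 18 - 72 = -54)
n(a, Z) = -756 + 14*a (n(a, Z) = 2*((5 + 2)*(-54 + a)) = 2*(7*(-54 + a)) = 2*(-378 + 7*a) = -756 + 14*a)
L(P, v) = 0 (L(P, v) = -P + P = 0)
2945*((55 + n(2, 7))/(123 + L(7, -10))) = 2945*((55 + (-756 + 14*2))/(123 + 0)) = 2945*((55 + (-756 + 28))/123) = 2945*((55 - 728)*(1/123)) = 2945*(-673*1/123) = 2945*(-673/123) = -1981985/123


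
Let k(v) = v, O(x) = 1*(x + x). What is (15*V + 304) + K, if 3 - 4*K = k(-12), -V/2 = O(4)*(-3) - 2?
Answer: 4351/4 ≈ 1087.8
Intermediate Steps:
O(x) = 2*x (O(x) = 1*(2*x) = 2*x)
V = 52 (V = -2*((2*4)*(-3) - 2) = -2*(8*(-3) - 2) = -2*(-24 - 2) = -2*(-26) = 52)
K = 15/4 (K = ¾ - ¼*(-12) = ¾ + 3 = 15/4 ≈ 3.7500)
(15*V + 304) + K = (15*52 + 304) + 15/4 = (780 + 304) + 15/4 = 1084 + 15/4 = 4351/4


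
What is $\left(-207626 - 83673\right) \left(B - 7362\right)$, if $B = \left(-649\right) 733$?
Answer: $140720429621$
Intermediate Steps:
$B = -475717$
$\left(-207626 - 83673\right) \left(B - 7362\right) = \left(-207626 - 83673\right) \left(-475717 - 7362\right) = \left(-291299\right) \left(-483079\right) = 140720429621$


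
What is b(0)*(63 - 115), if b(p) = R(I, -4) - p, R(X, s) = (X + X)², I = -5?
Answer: -5200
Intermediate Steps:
R(X, s) = 4*X² (R(X, s) = (2*X)² = 4*X²)
b(p) = 100 - p (b(p) = 4*(-5)² - p = 4*25 - p = 100 - p)
b(0)*(63 - 115) = (100 - 1*0)*(63 - 115) = (100 + 0)*(-52) = 100*(-52) = -5200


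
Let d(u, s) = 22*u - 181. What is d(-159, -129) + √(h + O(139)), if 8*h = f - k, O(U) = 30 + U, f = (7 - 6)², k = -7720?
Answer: -3679 + √18146/4 ≈ -3645.3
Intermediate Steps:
f = 1 (f = 1² = 1)
d(u, s) = -181 + 22*u
h = 7721/8 (h = (1 - 1*(-7720))/8 = (1 + 7720)/8 = (⅛)*7721 = 7721/8 ≈ 965.13)
d(-159, -129) + √(h + O(139)) = (-181 + 22*(-159)) + √(7721/8 + (30 + 139)) = (-181 - 3498) + √(7721/8 + 169) = -3679 + √(9073/8) = -3679 + √18146/4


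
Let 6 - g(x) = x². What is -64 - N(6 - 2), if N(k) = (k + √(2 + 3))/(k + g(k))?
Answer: -190/3 + √5/6 ≈ -62.961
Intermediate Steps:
g(x) = 6 - x²
N(k) = (k + √5)/(6 + k - k²) (N(k) = (k + √(2 + 3))/(k + (6 - k²)) = (k + √5)/(6 + k - k²))
-64 - N(6 - 2) = -64 - ((6 - 2) + √5)/(6 + (6 - 2) - (6 - 2)²) = -64 - (4 + √5)/(6 + 4 - 1*4²) = -64 - (4 + √5)/(6 + 4 - 1*16) = -64 - (4 + √5)/(6 + 4 - 16) = -64 - (4 + √5)/(-6) = -64 - (-1)*(4 + √5)/6 = -64 - (-⅔ - √5/6) = -64 + (⅔ + √5/6) = -190/3 + √5/6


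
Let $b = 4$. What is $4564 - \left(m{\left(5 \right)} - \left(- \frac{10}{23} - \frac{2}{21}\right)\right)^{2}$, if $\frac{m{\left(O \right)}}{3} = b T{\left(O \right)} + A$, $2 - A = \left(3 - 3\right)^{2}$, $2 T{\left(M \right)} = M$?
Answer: $\frac{753420260}{233289} \approx 3229.6$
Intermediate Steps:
$T{\left(M \right)} = \frac{M}{2}$
$A = 2$ ($A = 2 - \left(3 - 3\right)^{2} = 2 - 0^{2} = 2 - 0 = 2 + 0 = 2$)
$m{\left(O \right)} = 6 + 6 O$ ($m{\left(O \right)} = 3 \left(4 \frac{O}{2} + 2\right) = 3 \left(2 O + 2\right) = 3 \left(2 + 2 O\right) = 6 + 6 O$)
$4564 - \left(m{\left(5 \right)} - \left(- \frac{10}{23} - \frac{2}{21}\right)\right)^{2} = 4564 - \left(\left(6 + 6 \cdot 5\right) - \left(- \frac{10}{23} - \frac{2}{21}\right)\right)^{2} = 4564 - \left(\left(6 + 30\right) - - \frac{256}{483}\right)^{2} = 4564 - \left(36 + \left(\frac{10}{23} + \frac{2}{21}\right)\right)^{2} = 4564 - \left(36 + \frac{256}{483}\right)^{2} = 4564 - \left(\frac{17644}{483}\right)^{2} = 4564 - \frac{311310736}{233289} = \frac{753420260}{233289}$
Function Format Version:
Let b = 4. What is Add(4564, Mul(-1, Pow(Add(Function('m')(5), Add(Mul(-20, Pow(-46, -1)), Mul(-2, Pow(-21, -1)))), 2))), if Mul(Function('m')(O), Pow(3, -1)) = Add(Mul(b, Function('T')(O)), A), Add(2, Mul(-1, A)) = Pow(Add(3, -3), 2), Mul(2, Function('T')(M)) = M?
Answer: Rational(753420260, 233289) ≈ 3229.6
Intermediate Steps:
Function('T')(M) = Mul(Rational(1, 2), M)
A = 2 (A = Add(2, Mul(-1, Pow(Add(3, -3), 2))) = Add(2, Mul(-1, Pow(0, 2))) = Add(2, Mul(-1, 0)) = Add(2, 0) = 2)
Function('m')(O) = Add(6, Mul(6, O)) (Function('m')(O) = Mul(3, Add(Mul(4, Mul(Rational(1, 2), O)), 2)) = Mul(3, Add(Mul(2, O), 2)) = Mul(3, Add(2, Mul(2, O))) = Add(6, Mul(6, O)))
Add(4564, Mul(-1, Pow(Add(Function('m')(5), Add(Mul(-20, Pow(-46, -1)), Mul(-2, Pow(-21, -1)))), 2))) = Add(4564, Mul(-1, Pow(Add(Add(6, Mul(6, 5)), Add(Mul(-20, Pow(-46, -1)), Mul(-2, Pow(-21, -1)))), 2))) = Add(4564, Mul(-1, Pow(Add(Add(6, 30), Add(Mul(-20, Rational(-1, 46)), Mul(-2, Rational(-1, 21)))), 2))) = Add(4564, Mul(-1, Pow(Add(36, Add(Rational(10, 23), Rational(2, 21))), 2))) = Add(4564, Mul(-1, Pow(Add(36, Rational(256, 483)), 2))) = Add(4564, Mul(-1, Pow(Rational(17644, 483), 2))) = Add(4564, Mul(-1, Rational(311310736, 233289))) = Add(4564, Rational(-311310736, 233289)) = Rational(753420260, 233289)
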